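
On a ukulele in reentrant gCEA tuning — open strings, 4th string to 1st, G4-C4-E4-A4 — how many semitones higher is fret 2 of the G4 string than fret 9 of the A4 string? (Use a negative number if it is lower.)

G4 at fret 2 → A4 (MIDI 69); A4 at fret 9 → F#5 (MIDI 78).
69 − 78 = -9, so the two pitches are 9 semitones apart.

-9 semitones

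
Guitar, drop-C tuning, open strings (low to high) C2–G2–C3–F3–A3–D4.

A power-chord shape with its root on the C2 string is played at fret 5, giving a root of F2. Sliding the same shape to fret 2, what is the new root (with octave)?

D2

Moving from fret 5 to fret 2 shifts the root by -3 semitones.
F2 down 3 semitones is D2.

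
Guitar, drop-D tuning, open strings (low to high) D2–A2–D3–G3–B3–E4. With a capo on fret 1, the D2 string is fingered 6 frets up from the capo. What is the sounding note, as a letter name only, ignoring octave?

The capo raises the open D2 by 1 semitone to D#2; fretting 6 more gives D2 + 1 + 6 = D2 + 7 semitones, landing on A.

A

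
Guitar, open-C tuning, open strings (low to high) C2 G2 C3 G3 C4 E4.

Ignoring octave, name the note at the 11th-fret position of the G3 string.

F♯

The open G3 string plus 11 semitones: G–G#–A–A#–…–E–F–F#.
(Equivalently spelled G♭.)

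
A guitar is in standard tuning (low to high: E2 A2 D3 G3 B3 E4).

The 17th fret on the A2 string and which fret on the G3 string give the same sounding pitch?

7

A2 at fret 17 is A2 + 17 semitones = D4.
The open G3 string is 10 semitones above the open A2, so the same pitch on the G3 string lies at fret 17 − 10 = 7.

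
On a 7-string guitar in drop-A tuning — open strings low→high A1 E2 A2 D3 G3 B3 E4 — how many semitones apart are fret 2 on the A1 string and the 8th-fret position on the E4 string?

37 semitones

A1 at fret 2 → B1 (MIDI 35); E4 at fret 8 → C5 (MIDI 72).
35 − 72 = -37, so the two pitches are 37 semitones apart, with C5 the higher.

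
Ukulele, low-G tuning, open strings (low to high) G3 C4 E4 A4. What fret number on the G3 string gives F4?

10

F4 is 10 semitones above the open G3 (G–G#–A–A#–…–D#–E–F), so it sits at fret 10.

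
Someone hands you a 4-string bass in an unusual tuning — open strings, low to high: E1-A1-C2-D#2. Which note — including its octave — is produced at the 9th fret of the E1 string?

C#2

The open E1 string plus 9 semitones: E–F–F#–G–G#–A–A#–B–C–C#.
The walk passes from B into C once, so the octave number goes from 1 to 2.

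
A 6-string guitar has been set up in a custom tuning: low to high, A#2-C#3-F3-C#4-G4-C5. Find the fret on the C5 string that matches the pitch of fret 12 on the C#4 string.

1

Fret 12 on C#4 is MIDI 61 + 12 = 73 (C#5). On the C5 string (open MIDI 72), that pitch is 73 − 72 = fret 1.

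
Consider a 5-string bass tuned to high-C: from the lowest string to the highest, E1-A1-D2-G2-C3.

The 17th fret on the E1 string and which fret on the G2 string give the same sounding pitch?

2

Fret 17 on E1 is MIDI 28 + 17 = 45 (A2). On the G2 string (open MIDI 43), that pitch is 45 − 43 = fret 2.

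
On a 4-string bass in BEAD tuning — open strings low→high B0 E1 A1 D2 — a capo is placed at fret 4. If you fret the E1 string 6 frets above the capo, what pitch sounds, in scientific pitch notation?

D2

The capo raises the open E1 by 4 semitones to G#1; fretting 6 more gives E1 + 4 + 6 = E1 + 10 semitones = D2.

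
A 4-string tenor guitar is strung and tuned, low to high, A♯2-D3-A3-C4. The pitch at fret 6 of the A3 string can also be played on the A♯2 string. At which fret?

Fret 6 on A3 is MIDI 57 + 6 = 63 (D♯4). On the A♯2 string (open MIDI 46), that pitch is 63 − 46 = fret 17.

17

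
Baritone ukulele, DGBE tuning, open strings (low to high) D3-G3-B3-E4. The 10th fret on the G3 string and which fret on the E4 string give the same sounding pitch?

1

G3 at fret 10 is G3 + 10 semitones = F4.
The open E4 string is 9 semitones above the open G3, so the same pitch on the E4 string lies at fret 10 − 9 = 1.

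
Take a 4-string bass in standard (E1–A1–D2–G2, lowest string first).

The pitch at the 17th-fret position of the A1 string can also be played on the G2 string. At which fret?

A1 at fret 17 is A1 + 17 semitones = D3.
The open G2 string is 10 semitones above the open A1, so the same pitch on the G2 string lies at fret 17 − 10 = 7.

7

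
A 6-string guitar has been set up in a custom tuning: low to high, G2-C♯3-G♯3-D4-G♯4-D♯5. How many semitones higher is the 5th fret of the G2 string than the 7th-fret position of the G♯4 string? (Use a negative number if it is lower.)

-27 semitones

G2 at fret 5 → C3 (MIDI 48); G♯4 at fret 7 → D♯5 (MIDI 75).
48 − 75 = -27, so the two pitches are 27 semitones apart.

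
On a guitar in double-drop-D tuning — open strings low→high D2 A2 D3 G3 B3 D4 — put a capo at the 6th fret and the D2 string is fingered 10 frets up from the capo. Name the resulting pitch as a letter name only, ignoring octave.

F♯

The capo raises the open D2 by 6 semitones to G♯2; fretting 10 more gives D2 + 6 + 10 = D2 + 16 semitones, landing on F♯.
(Also written G♭.)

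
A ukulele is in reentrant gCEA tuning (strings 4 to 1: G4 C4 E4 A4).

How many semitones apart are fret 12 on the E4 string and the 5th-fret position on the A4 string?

E4 at fret 12 → E5 (MIDI 76); A4 at fret 5 → D5 (MIDI 74).
76 − 74 = 2, so the two pitches are 2 semitones apart, with E5 the higher.

2 semitones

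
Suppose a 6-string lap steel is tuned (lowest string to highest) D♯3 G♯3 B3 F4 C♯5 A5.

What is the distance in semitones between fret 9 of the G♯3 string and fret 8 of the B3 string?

2 semitones

G♯3 at fret 9 → F4 (MIDI 65); B3 at fret 8 → G4 (MIDI 67).
65 − 67 = -2, so the two pitches are 2 semitones apart, with G4 the higher.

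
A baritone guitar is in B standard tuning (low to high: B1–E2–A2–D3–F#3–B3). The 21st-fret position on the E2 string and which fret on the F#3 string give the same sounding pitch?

Fret 21 on E2 is MIDI 40 + 21 = 61 (C#4). On the F#3 string (open MIDI 54), that pitch is 61 − 54 = fret 7.

7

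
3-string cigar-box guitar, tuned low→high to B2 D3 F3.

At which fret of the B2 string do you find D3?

D3 is 3 semitones above the open B2 (B–C–Db–D), so it sits at fret 3.

3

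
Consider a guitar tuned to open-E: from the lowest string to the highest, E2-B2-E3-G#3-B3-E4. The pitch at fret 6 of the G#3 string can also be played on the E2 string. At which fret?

22

Fret 6 on G#3 is MIDI 56 + 6 = 62 (D4). On the E2 string (open MIDI 40), that pitch is 62 − 40 = fret 22.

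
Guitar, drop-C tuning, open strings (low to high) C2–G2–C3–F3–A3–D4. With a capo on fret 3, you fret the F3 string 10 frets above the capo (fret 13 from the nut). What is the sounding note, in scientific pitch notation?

The capo raises the open F3 by 3 semitones to G♯3; fretting 10 more gives F3 + 3 + 10 = F3 + 13 semitones = F♯4.
(Also written G♭.)

F♯4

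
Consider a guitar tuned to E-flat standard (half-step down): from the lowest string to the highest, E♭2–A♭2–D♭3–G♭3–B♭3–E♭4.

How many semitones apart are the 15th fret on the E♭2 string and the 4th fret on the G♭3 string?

E♭2 at fret 15 → G♭3 (MIDI 54); G♭3 at fret 4 → B♭3 (MIDI 58).
54 − 58 = -4, so the two pitches are 4 semitones apart, with B♭3 the higher.

4 semitones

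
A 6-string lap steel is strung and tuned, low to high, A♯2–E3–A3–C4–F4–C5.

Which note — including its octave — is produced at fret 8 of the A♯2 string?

A♯2 is MIDI 46. Adding 8 gives 54, which is F♯3.
(Equivalently spelled G♭3.)

F♯3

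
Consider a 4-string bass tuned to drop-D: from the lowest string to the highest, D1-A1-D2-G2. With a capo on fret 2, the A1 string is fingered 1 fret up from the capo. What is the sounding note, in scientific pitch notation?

C2

The capo raises the open A1 by 2 semitones to B1; fretting 1 more gives A1 + 2 + 1 = A1 + 3 semitones = C2.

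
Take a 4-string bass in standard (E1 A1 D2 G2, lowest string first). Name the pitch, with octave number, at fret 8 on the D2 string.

Each fret is one semitone, so D2 + 8 = A#2.
(Equivalently spelled Bb2.)

A#2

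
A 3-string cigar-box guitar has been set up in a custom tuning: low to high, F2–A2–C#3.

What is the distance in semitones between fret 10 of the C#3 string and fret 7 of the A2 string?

7 semitones

C#3 at fret 10 → B3 (MIDI 59); A2 at fret 7 → E3 (MIDI 52).
59 − 52 = 7, so the two pitches are 7 semitones apart, with B3 the higher.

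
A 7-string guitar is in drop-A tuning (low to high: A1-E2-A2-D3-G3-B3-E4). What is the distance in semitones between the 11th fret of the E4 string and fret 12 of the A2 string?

18 semitones

E4 at fret 11 → D♯5 (MIDI 75); A2 at fret 12 → A3 (MIDI 57).
75 − 57 = 18, so the two pitches are 18 semitones apart, with D♯5 the higher.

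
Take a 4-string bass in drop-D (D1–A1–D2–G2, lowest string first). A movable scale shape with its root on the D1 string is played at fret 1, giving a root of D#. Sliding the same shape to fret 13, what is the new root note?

D#

Moving from fret 1 to fret 13 shifts the root by 12 semitones.
D# up 12 semitones is D#.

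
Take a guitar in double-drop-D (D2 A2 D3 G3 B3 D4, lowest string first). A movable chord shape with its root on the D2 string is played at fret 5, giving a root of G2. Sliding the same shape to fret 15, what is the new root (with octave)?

Moving from fret 5 to fret 15 shifts the root by 10 semitones.
G2 up 10 semitones is F3.

F3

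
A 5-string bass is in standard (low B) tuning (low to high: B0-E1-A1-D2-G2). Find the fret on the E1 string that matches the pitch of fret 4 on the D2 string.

D2 at fret 4 is D2 + 4 semitones = F#2.
The open E1 string is 10 semitones below the open D2, so the same pitch on the E1 string lies at fret 4 + 10 = 14.

14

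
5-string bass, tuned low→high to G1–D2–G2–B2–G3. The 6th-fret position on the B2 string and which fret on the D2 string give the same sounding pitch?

15

B2 at fret 6 is B2 + 6 semitones = F3.
The open D2 string is 9 semitones below the open B2, so the same pitch on the D2 string lies at fret 6 + 9 = 15.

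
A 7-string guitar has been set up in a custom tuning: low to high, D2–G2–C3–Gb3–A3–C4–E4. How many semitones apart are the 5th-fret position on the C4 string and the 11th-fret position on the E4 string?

10 semitones

C4 at fret 5 → F4 (MIDI 65); E4 at fret 11 → Eb5 (MIDI 75).
65 − 75 = -10, so the two pitches are 10 semitones apart, with Eb5 the higher.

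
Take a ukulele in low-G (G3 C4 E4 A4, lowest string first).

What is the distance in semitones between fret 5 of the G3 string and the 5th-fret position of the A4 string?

G3 at fret 5 → C4 (MIDI 60); A4 at fret 5 → D5 (MIDI 74).
60 − 74 = -14, so the two pitches are 14 semitones apart, with D5 the higher.

14 semitones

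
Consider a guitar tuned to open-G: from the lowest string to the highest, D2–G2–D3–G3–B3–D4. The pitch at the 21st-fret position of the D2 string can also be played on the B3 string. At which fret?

Fret 21 on D2 is MIDI 38 + 21 = 59 (B3). On the B3 string (open MIDI 59), that pitch is 59 − 59 = fret 0.

0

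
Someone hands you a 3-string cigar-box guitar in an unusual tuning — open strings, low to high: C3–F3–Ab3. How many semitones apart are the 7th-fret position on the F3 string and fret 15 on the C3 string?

3 semitones

F3 at fret 7 → C4 (MIDI 60); C3 at fret 15 → Eb4 (MIDI 63).
60 − 63 = -3, so the two pitches are 3 semitones apart, with Eb4 the higher.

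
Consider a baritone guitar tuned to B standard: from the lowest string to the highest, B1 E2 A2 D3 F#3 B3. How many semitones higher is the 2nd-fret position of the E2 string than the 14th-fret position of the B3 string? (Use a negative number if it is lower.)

E2 at fret 2 → F#2 (MIDI 42); B3 at fret 14 → C#5 (MIDI 73).
42 − 73 = -31, so the two pitches are 31 semitones apart.

-31 semitones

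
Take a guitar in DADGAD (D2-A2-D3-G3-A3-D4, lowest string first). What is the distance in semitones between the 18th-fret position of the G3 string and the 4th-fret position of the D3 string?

G3 at fret 18 → C♯5 (MIDI 73); D3 at fret 4 → F♯3 (MIDI 54).
73 − 54 = 19, so the two pitches are 19 semitones apart, with C♯5 the higher.

19 semitones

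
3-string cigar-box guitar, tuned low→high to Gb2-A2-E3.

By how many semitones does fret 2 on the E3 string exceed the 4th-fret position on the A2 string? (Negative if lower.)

5 semitones

E3 at fret 2 → Gb3 (MIDI 54); A2 at fret 4 → Db3 (MIDI 49).
54 − 49 = 5, so the two pitches are 5 semitones apart.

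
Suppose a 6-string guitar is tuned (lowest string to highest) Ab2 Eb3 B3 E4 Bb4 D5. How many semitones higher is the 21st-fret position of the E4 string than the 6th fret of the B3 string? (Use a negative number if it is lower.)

E4 at fret 21 → Db6 (MIDI 85); B3 at fret 6 → F4 (MIDI 65).
85 − 65 = 20, so the two pitches are 20 semitones apart.

20 semitones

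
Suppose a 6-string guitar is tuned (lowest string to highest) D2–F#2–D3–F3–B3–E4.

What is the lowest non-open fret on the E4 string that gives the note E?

From E4, count semitones up the chromatic scale until reaching E: E–F–F#–G–…–D–D#–E — 12 steps.

12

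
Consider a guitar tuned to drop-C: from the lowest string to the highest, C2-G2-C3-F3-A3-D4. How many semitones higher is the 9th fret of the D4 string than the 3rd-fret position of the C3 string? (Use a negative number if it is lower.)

D4 at fret 9 → B4 (MIDI 71); C3 at fret 3 → D#3 (MIDI 51).
71 − 51 = 20, so the two pitches are 20 semitones apart.

20 semitones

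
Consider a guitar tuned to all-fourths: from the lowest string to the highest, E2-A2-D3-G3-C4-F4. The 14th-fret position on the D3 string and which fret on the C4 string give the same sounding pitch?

4

D3 at fret 14 is D3 + 14 semitones = E4.
The open C4 string is 10 semitones above the open D3, so the same pitch on the C4 string lies at fret 14 − 10 = 4.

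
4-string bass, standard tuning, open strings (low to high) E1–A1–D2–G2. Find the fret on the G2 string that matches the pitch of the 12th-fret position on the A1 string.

A1 at fret 12 is A1 + 12 semitones = A2.
The open G2 string is 10 semitones above the open A1, so the same pitch on the G2 string lies at fret 12 − 10 = 2.

2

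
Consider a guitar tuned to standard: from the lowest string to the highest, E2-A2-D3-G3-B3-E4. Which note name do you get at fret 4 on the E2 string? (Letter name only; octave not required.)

G♯

Each fret is one semitone, so E2 + 4 = G♯.
(Equivalently spelled A♭.)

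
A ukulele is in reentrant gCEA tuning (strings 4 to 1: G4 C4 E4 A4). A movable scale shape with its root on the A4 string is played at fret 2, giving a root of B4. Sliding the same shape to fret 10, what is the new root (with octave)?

G5

Moving from fret 2 to fret 10 shifts the root by 8 semitones.
B4 up 8 semitones is G5.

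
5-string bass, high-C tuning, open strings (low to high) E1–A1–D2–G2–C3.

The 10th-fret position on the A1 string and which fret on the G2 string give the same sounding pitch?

0

A1 at fret 10 is A1 + 10 semitones = G2.
The open G2 string is 10 semitones above the open A1, so the same pitch on the G2 string lies at fret 10 − 10 = 0.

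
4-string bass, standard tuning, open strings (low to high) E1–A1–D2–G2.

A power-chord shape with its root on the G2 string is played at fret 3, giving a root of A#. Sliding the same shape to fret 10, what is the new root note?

F

Moving from fret 3 to fret 10 shifts the root by 7 semitones.
A# up 7 semitones is F.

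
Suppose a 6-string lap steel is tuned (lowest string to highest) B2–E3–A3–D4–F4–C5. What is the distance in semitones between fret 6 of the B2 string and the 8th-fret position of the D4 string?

B2 at fret 6 → F3 (MIDI 53); D4 at fret 8 → A#4 (MIDI 70).
53 − 70 = -17, so the two pitches are 17 semitones apart, with A#4 the higher.

17 semitones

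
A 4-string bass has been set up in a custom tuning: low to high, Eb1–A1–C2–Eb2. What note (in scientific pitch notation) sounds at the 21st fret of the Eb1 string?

C3

The open Eb1 string plus 21 semitones: Eb–E–F–Gb–…–Bb–B–C.
The walk passes from B into C 2 times, so the octave number goes from 1 to 3.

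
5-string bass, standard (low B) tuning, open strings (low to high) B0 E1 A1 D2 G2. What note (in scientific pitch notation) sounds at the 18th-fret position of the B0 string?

B0 is MIDI 23. Adding 18 gives 41, which is F2.

F2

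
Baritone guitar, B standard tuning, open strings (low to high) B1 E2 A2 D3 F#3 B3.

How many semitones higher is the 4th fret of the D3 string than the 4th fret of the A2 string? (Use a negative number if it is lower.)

5 semitones

D3 at fret 4 → F#3 (MIDI 54); A2 at fret 4 → C#3 (MIDI 49).
54 − 49 = 5, so the two pitches are 5 semitones apart.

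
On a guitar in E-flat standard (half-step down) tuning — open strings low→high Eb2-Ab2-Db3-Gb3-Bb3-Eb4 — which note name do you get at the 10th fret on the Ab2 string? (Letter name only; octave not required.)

Ab2 is MIDI 44. Adding 10 gives 54; 54 mod 12 = 6, i.e. Gb.
(Equivalently spelled F#.)

Gb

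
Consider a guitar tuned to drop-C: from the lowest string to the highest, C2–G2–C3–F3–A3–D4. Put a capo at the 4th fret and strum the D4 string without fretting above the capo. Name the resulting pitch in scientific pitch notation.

F#4

The capo raises the open D4 by 4 semitones to F#4; fretting 0 more gives D4 + 4 + 0 = D4 + 4 semitones = F#4.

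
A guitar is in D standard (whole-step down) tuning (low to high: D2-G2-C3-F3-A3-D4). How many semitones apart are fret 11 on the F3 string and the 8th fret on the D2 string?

18 semitones

F3 at fret 11 → E4 (MIDI 64); D2 at fret 8 → A#2 (MIDI 46).
64 − 46 = 18, so the two pitches are 18 semitones apart, with E4 the higher.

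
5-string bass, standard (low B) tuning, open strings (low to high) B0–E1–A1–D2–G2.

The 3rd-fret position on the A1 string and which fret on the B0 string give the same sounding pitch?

13

A1 at fret 3 is A1 + 3 semitones = C2.
The open B0 string is 10 semitones below the open A1, so the same pitch on the B0 string lies at fret 3 + 10 = 13.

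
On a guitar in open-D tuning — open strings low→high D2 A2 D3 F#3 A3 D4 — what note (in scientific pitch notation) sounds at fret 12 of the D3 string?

D4

The open D3 string plus 12 semitones: D–D#–E–F–…–C–C#–D.
The walk passes from B into C once, so the octave number goes from 3 to 4.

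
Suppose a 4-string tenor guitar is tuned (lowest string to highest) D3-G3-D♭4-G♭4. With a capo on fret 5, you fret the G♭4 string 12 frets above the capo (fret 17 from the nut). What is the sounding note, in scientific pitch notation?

B5

The capo raises the open G♭4 by 5 semitones to B4; fretting 12 more gives G♭4 + 5 + 12 = G♭4 + 17 semitones = B5.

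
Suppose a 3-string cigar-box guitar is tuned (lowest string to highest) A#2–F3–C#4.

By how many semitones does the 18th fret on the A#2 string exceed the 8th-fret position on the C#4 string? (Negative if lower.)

-5 semitones

A#2 at fret 18 → E4 (MIDI 64); C#4 at fret 8 → A4 (MIDI 69).
64 − 69 = -5, so the two pitches are 5 semitones apart.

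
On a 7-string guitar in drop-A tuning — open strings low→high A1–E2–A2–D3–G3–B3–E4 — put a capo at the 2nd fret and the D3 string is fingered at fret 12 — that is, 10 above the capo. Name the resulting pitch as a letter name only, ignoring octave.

D

The capo raises the open D3 by 2 semitones to E3; fretting 10 more gives D3 + 2 + 10 = D3 + 12 semitones, landing on D.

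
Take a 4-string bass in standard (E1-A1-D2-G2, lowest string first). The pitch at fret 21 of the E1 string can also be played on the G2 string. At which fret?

E1 at fret 21 is E1 + 21 semitones = C♯3.
The open G2 string is 15 semitones above the open E1, so the same pitch on the G2 string lies at fret 21 − 15 = 6.

6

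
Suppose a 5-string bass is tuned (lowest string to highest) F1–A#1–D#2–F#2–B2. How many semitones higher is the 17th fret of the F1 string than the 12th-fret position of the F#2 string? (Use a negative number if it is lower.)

-8 semitones

F1 at fret 17 → A#2 (MIDI 46); F#2 at fret 12 → F#3 (MIDI 54).
46 − 54 = -8, so the two pitches are 8 semitones apart.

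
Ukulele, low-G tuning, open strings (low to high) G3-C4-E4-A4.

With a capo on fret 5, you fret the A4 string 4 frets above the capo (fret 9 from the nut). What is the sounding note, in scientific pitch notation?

The capo raises the open A4 by 5 semitones to D5; fretting 4 more gives A4 + 5 + 4 = A4 + 9 semitones = F♯5.

F♯5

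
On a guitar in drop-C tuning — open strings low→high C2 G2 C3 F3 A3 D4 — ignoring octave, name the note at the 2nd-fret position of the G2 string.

The open G2 string plus 2 semitones: G–G#–A.

A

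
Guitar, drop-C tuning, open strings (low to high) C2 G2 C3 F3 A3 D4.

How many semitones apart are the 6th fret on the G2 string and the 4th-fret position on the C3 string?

3 semitones

G2 at fret 6 → C#3 (MIDI 49); C3 at fret 4 → E3 (MIDI 52).
49 − 52 = -3, so the two pitches are 3 semitones apart, with E3 the higher.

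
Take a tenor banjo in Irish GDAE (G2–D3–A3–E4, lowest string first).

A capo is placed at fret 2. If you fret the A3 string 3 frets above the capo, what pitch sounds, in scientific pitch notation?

The capo raises the open A3 by 2 semitones to B3; fretting 3 more gives A3 + 2 + 3 = A3 + 5 semitones = D4.

D4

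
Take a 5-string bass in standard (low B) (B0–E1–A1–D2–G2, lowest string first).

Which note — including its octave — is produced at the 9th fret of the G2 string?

The open G2 string plus 9 semitones: G–G#–A–A#–B–C–C#–D–D#–E.
The walk passes from B into C once, so the octave number goes from 2 to 3.

E3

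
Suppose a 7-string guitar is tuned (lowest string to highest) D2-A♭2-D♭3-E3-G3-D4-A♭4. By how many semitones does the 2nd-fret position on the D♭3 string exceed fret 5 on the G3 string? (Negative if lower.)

D♭3 at fret 2 → E♭3 (MIDI 51); G3 at fret 5 → C4 (MIDI 60).
51 − 60 = -9, so the two pitches are 9 semitones apart.

-9 semitones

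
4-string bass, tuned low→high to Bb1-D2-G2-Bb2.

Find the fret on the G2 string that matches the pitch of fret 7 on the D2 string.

D2 at fret 7 is D2 + 7 semitones = A2.
The open G2 string is 5 semitones above the open D2, so the same pitch on the G2 string lies at fret 7 − 5 = 2.

2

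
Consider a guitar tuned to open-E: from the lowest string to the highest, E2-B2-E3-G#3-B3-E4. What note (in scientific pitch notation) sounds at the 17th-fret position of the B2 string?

E4

B2 is MIDI 47. Adding 17 gives 64, which is E4.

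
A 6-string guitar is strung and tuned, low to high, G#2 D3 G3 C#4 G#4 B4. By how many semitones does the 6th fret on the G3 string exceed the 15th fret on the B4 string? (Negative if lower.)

-25 semitones

G3 at fret 6 → C#4 (MIDI 61); B4 at fret 15 → D6 (MIDI 86).
61 − 86 = -25, so the two pitches are 25 semitones apart.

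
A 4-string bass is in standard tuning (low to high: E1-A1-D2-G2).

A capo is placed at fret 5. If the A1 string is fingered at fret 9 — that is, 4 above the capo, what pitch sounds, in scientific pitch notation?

The capo raises the open A1 by 5 semitones to D2; fretting 4 more gives A1 + 5 + 4 = A1 + 9 semitones = F♯2.

F♯2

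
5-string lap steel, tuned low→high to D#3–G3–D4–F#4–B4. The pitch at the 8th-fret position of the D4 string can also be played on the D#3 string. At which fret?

D4 at fret 8 is D4 + 8 semitones = A#4.
The open D#3 string is 11 semitones below the open D4, so the same pitch on the D#3 string lies at fret 8 + 11 = 19.

19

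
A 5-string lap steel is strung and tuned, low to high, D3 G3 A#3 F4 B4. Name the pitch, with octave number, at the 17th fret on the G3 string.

C5

G3 is MIDI 55. Adding 17 gives 72, which is C5.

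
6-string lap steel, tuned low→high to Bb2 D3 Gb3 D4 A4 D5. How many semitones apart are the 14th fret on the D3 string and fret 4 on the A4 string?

9 semitones

D3 at fret 14 → E4 (MIDI 64); A4 at fret 4 → Db5 (MIDI 73).
64 − 73 = -9, so the two pitches are 9 semitones apart, with Db5 the higher.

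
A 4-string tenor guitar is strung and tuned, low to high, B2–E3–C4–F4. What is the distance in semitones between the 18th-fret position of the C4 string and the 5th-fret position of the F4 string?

8 semitones

C4 at fret 18 → F#5 (MIDI 78); F4 at fret 5 → A#4 (MIDI 70).
78 − 70 = 8, so the two pitches are 8 semitones apart, with F#5 the higher.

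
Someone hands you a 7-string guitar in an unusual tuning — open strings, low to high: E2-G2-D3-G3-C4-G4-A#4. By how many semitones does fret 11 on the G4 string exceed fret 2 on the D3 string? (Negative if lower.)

G4 at fret 11 → F#5 (MIDI 78); D3 at fret 2 → E3 (MIDI 52).
78 − 52 = 26, so the two pitches are 26 semitones apart.

26 semitones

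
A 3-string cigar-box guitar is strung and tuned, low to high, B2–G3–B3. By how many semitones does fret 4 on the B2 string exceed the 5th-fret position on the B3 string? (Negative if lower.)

-13 semitones

B2 at fret 4 → D#3 (MIDI 51); B3 at fret 5 → E4 (MIDI 64).
51 − 64 = -13, so the two pitches are 13 semitones apart.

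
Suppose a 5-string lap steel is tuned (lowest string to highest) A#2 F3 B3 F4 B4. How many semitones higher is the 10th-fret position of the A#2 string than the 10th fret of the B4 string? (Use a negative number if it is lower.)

A#2 at fret 10 → G#3 (MIDI 56); B4 at fret 10 → A5 (MIDI 81).
56 − 81 = -25, so the two pitches are 25 semitones apart.

-25 semitones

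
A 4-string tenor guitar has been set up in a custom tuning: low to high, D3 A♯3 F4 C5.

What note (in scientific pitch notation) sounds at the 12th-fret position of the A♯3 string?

A♯4

The open A♯3 string plus 12 semitones: A#–B–C–C#–…–G#–A–A#.
The walk passes from B into C once, so the octave number goes from 3 to 4.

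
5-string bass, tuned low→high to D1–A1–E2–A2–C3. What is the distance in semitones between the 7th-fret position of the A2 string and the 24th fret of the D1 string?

A2 at fret 7 → E3 (MIDI 52); D1 at fret 24 → D3 (MIDI 50).
52 − 50 = 2, so the two pitches are 2 semitones apart, with E3 the higher.

2 semitones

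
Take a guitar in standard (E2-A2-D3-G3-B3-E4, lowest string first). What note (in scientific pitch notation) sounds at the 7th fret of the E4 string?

B4

Each fret is one semitone, so E4 + 7 = B4.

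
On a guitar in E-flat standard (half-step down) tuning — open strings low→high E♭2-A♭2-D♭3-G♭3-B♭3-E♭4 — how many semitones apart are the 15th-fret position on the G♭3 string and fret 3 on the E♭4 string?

3 semitones

G♭3 at fret 15 → A4 (MIDI 69); E♭4 at fret 3 → G♭4 (MIDI 66).
69 − 66 = 3, so the two pitches are 3 semitones apart, with A4 the higher.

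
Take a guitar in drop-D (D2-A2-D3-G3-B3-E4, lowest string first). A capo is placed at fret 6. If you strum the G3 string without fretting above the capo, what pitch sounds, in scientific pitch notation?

The capo raises the open G3 by 6 semitones to C♯4; fretting 0 more gives G3 + 6 + 0 = G3 + 6 semitones = C♯4.
(Also written D♭.)

C♯4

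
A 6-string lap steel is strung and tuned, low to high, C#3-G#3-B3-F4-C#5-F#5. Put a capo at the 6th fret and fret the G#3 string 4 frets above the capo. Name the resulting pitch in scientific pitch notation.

F#4

The capo raises the open G#3 by 6 semitones to D4; fretting 4 more gives G#3 + 6 + 4 = G#3 + 10 semitones = F#4.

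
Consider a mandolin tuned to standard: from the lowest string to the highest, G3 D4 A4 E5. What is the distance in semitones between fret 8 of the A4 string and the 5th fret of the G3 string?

A4 at fret 8 → F5 (MIDI 77); G3 at fret 5 → C4 (MIDI 60).
77 − 60 = 17, so the two pitches are 17 semitones apart, with F5 the higher.

17 semitones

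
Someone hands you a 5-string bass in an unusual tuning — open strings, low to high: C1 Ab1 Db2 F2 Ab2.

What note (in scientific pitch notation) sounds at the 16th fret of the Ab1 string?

The open Ab1 string plus 16 semitones: Ab–A–Bb–B–…–Bb–B–C.
The walk passes from B into C 2 times, so the octave number goes from 1 to 3.

C3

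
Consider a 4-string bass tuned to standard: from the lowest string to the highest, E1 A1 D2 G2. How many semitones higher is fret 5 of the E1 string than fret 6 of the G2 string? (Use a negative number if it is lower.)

E1 at fret 5 → A1 (MIDI 33); G2 at fret 6 → C#3 (MIDI 49).
33 − 49 = -16, so the two pitches are 16 semitones apart.

-16 semitones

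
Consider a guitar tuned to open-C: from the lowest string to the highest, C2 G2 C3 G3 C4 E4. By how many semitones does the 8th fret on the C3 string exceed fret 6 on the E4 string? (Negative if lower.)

C3 at fret 8 → G#3 (MIDI 56); E4 at fret 6 → A#4 (MIDI 70).
56 − 70 = -14, so the two pitches are 14 semitones apart.

-14 semitones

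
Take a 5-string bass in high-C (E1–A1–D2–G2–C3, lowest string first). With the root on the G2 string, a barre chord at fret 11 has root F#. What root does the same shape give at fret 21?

Moving from fret 11 to fret 21 shifts the root by 10 semitones.
F# up 10 semitones is E.

E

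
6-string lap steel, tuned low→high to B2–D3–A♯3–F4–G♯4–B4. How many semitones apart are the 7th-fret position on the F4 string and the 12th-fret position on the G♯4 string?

F4 at fret 7 → C5 (MIDI 72); G♯4 at fret 12 → G♯5 (MIDI 80).
72 − 80 = -8, so the two pitches are 8 semitones apart, with G♯5 the higher.

8 semitones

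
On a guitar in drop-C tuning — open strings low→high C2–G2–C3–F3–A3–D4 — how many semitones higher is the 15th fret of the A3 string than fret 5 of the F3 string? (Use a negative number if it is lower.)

A3 at fret 15 → C5 (MIDI 72); F3 at fret 5 → A#3 (MIDI 58).
72 − 58 = 14, so the two pitches are 14 semitones apart.

14 semitones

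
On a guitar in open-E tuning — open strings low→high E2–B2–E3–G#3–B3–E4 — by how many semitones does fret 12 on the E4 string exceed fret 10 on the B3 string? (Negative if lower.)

E4 at fret 12 → E5 (MIDI 76); B3 at fret 10 → A4 (MIDI 69).
76 − 69 = 7, so the two pitches are 7 semitones apart.

7 semitones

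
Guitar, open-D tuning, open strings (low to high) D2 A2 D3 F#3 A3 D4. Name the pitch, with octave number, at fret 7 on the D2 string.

A2

Each fret is one semitone, so D2 + 7 = A2.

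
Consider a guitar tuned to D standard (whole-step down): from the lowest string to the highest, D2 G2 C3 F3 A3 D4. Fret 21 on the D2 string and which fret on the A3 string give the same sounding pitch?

Fret 21 on D2 is MIDI 38 + 21 = 59 (B3). On the A3 string (open MIDI 57), that pitch is 59 − 57 = fret 2.

2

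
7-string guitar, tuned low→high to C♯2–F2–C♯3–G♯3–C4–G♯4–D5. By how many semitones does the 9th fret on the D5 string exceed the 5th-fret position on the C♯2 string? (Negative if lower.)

D5 at fret 9 → B5 (MIDI 83); C♯2 at fret 5 → F♯2 (MIDI 42).
83 − 42 = 41, so the two pitches are 41 semitones apart.

41 semitones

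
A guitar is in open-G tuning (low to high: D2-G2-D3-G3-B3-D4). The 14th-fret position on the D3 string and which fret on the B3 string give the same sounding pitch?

5

D3 at fret 14 is D3 + 14 semitones = E4.
The open B3 string is 9 semitones above the open D3, so the same pitch on the B3 string lies at fret 14 − 9 = 5.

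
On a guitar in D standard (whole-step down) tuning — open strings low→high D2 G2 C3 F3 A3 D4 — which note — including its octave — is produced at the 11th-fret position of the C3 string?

C3 is MIDI 48. Adding 11 gives 59, which is B3.

B3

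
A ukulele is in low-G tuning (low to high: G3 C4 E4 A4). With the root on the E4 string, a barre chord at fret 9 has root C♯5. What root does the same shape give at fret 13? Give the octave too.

F5

Moving from fret 9 to fret 13 shifts the root by 4 semitones.
C♯5 up 4 semitones is F5.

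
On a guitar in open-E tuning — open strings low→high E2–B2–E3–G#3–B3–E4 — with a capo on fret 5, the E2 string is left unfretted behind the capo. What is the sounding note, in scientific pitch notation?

The capo raises the open E2 by 5 semitones to A2; fretting 0 more gives E2 + 5 + 0 = E2 + 5 semitones = A2.

A2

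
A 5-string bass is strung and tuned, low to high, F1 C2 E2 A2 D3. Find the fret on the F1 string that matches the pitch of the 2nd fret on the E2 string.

Fret 2 on E2 is MIDI 40 + 2 = 42 (F♯2). On the F1 string (open MIDI 29), that pitch is 42 − 29 = fret 13.

13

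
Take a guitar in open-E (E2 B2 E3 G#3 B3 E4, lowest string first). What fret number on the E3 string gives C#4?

C#4 is 9 semitones above the open E3 (E–F–F#–G–G#–A–A#–B–C–C#), so it sits at fret 9.

9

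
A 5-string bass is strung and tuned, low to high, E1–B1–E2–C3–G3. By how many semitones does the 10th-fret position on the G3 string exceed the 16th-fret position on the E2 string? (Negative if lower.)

G3 at fret 10 → F4 (MIDI 65); E2 at fret 16 → G♯3 (MIDI 56).
65 − 56 = 9, so the two pitches are 9 semitones apart.

9 semitones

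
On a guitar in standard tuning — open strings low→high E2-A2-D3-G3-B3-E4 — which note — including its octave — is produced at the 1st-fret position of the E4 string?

E4 is MIDI 64. Adding 1 gives 65, which is F4.

F4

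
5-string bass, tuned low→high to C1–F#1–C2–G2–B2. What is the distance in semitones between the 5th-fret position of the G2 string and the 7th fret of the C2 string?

5 semitones

G2 at fret 5 → C3 (MIDI 48); C2 at fret 7 → G2 (MIDI 43).
48 − 43 = 5, so the two pitches are 5 semitones apart, with C3 the higher.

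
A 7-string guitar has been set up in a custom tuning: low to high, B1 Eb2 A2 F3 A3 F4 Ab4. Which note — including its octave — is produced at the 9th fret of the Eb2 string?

The open Eb2 string plus 9 semitones: Eb–E–F–Gb–G–Ab–A–Bb–B–C.
The walk passes from B into C once, so the octave number goes from 2 to 3.

C3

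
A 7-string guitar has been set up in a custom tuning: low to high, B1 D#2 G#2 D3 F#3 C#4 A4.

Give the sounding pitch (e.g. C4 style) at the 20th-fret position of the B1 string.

G3

Each fret is one semitone, so B1 + 20 = G3.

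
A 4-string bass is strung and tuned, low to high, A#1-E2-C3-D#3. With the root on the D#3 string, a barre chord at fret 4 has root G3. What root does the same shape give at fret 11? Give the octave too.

D4

Moving from fret 4 to fret 11 shifts the root by 7 semitones.
G3 up 7 semitones is D4.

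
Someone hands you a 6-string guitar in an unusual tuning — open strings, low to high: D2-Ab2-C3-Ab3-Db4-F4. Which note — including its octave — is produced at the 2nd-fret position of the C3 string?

C3 is MIDI 48. Adding 2 gives 50, which is D3.

D3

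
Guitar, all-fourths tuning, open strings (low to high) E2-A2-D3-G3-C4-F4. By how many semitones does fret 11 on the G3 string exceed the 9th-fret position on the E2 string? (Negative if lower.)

17 semitones

G3 at fret 11 → F♯4 (MIDI 66); E2 at fret 9 → C♯3 (MIDI 49).
66 − 49 = 17, so the two pitches are 17 semitones apart.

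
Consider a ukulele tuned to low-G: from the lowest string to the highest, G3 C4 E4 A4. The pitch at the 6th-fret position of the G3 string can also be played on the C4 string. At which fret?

Fret 6 on G3 is MIDI 55 + 6 = 61 (C♯4). On the C4 string (open MIDI 60), that pitch is 61 − 60 = fret 1.

1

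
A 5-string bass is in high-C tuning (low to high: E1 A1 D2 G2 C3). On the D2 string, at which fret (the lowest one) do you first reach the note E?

2

From D2, count semitones up the chromatic scale until reaching E: D–D#–E — 2 steps.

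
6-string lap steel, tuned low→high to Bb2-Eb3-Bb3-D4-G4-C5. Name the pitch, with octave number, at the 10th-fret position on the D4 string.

D4 is MIDI 62. Adding 10 gives 72, which is C5.

C5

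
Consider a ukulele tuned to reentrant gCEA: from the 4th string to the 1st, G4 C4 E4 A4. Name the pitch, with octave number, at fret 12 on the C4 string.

Each fret is one semitone, so C4 + 12 = C5.

C5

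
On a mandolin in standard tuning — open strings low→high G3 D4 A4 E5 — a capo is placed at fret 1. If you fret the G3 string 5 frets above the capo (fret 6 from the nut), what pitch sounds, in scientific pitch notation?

C#4

The capo raises the open G3 by 1 semitone to G#3; fretting 5 more gives G3 + 1 + 5 = G3 + 6 semitones = C#4.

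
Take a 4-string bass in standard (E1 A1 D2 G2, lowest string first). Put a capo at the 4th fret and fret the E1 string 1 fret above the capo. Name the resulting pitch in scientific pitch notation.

The capo raises the open E1 by 4 semitones to G#1; fretting 1 more gives E1 + 4 + 1 = E1 + 5 semitones = A1.

A1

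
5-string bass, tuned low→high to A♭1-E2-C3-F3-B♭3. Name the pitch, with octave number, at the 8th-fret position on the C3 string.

A♭3

Each fret is one semitone, so C3 + 8 = A♭3.
(Equivalently spelled G♯3.)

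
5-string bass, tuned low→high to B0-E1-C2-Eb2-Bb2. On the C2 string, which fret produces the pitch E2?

4

E2 is 4 semitones above the open C2 (C–Db–D–Eb–E), so it sits at fret 4.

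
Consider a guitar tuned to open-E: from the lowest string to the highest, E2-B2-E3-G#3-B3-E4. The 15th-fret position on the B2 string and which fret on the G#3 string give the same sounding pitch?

Fret 15 on B2 is MIDI 47 + 15 = 62 (D4). On the G#3 string (open MIDI 56), that pitch is 62 − 56 = fret 6.

6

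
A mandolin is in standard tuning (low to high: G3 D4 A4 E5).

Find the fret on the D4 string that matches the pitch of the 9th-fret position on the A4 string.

Fret 9 on A4 is MIDI 69 + 9 = 78 (F#5). On the D4 string (open MIDI 62), that pitch is 78 − 62 = fret 16.

16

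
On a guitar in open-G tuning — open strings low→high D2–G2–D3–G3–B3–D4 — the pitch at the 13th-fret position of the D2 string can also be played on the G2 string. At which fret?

D2 at fret 13 is D2 + 13 semitones = D#3.
The open G2 string is 5 semitones above the open D2, so the same pitch on the G2 string lies at fret 13 − 5 = 8.

8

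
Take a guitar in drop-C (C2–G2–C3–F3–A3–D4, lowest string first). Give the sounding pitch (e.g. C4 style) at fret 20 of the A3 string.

F5

The open A3 string plus 20 semitones: A–A#–B–C–…–D#–E–F.
The walk passes from B into C 2 times, so the octave number goes from 3 to 5.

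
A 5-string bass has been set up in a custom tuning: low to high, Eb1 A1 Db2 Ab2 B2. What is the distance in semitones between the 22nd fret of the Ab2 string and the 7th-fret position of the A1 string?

26 semitones

Ab2 at fret 22 → Gb4 (MIDI 66); A1 at fret 7 → E2 (MIDI 40).
66 − 40 = 26, so the two pitches are 26 semitones apart, with Gb4 the higher.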